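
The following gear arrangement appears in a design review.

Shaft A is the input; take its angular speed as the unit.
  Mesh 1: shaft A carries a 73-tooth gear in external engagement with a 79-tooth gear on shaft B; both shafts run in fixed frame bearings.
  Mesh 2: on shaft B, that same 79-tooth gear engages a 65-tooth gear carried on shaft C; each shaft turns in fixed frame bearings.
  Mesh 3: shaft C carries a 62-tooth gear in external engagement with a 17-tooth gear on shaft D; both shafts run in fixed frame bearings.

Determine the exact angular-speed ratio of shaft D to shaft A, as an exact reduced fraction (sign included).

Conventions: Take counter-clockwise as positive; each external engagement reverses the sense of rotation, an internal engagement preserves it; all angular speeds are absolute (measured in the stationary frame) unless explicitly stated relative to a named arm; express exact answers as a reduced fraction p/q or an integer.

-4526/1105

class = fixed-axis compound train [3 meshes; 3 ratios multiply, 3 sense flips]
mesh 1 [73T→79T]: running ratio 73/79, sense −
mesh 2 [79T→65T]: running ratio 73/65, sense +
mesh 3 [62T→17T]: running ratio 4526/1105, sense −
ω_out/ω_in = -4526/1105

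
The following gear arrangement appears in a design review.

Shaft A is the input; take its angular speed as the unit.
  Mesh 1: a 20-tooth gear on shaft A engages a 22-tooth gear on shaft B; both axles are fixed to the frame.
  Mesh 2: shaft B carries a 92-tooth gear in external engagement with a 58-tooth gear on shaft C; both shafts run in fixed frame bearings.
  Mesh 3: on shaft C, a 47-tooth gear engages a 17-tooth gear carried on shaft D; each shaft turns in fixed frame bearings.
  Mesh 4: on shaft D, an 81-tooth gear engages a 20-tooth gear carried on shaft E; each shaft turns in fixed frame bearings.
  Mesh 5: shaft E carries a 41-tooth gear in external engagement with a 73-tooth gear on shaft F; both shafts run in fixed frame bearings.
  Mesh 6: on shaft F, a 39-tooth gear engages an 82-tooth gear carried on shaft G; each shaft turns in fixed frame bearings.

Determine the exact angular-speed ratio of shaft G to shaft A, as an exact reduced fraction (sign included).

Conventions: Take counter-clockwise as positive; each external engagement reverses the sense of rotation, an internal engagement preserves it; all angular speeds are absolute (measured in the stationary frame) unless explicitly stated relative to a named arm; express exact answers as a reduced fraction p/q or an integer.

3414879/791758

class = fixed-axis compound train [6 meshes; 6 ratios multiply, 6 sense flips]
mesh 1 [20T→22T]: running ratio 10/11, sense −
mesh 2 [92T→58T]: running ratio 460/319, sense +
mesh 3 [47T→17T]: running ratio 21620/5423, sense −
mesh 4 [81T→20T]: running ratio 87561/5423, sense +
mesh 5 [41T→73T]: running ratio 3590001/395879, sense −
mesh 6 [39T→82T]: running ratio 3414879/791758, sense +
ω_out/ω_in = 3414879/791758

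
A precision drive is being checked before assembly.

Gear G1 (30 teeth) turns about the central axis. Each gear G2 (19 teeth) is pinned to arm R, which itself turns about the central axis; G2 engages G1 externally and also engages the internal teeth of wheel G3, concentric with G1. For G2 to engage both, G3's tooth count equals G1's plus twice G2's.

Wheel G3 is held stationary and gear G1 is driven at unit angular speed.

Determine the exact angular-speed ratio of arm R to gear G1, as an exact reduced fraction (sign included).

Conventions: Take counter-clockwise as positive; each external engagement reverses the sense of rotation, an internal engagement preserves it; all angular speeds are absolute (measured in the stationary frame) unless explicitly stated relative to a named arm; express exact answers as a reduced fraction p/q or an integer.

recognized (axles ride arm R): planetary set, 30/19/68 teeth
ring teeth: 30 + 2·19 = 68
30(ω_sun−ω_arm) = −68(ω_ring−ω_arm),  ω_ring = 0, ω_sun = 1
30(1−ω_arm) = −68(0−ω_arm)  ⇒  98·ω_arm = 30  ⇒  ω_arm = 15/49
ω_out/ω_in = 15/49

15/49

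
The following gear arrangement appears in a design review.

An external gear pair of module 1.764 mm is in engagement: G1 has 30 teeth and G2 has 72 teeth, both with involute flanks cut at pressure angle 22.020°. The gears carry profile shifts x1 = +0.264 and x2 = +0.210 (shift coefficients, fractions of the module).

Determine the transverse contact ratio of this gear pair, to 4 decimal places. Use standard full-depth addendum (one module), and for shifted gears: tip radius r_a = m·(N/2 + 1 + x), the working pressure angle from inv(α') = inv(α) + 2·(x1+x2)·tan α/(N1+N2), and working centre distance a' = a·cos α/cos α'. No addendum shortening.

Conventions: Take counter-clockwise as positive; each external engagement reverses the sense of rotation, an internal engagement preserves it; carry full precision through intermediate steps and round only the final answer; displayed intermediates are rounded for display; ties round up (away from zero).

1.5689

single-mesh involute tooth geometry (30T engaging 72T at module 1.764)
base radii: r_b1 = 24.529823, r_b2 = 58.871576
tip radii: r_a1 = 28.689696, r_a2 = 65.638440
inv(α') = inv(22.020°) + 2·(+0.264+0.210)·tan α/(30+72) = 0.02386967  ⇒  α' = 23.25770°
a' = a·cos α / cos α' = 89.9640·cos 22.020°/cos 23.25770° = 90.778204
action lengths: √(r_a1²−r_b1²) = 14.879060, √(r_a2²−r_b2²) = 29.026580
base pitch p_b = π·m·cos α = 5.137514
CR = (14.879060 + 29.026580 − 90.778204·sin 23.25770°)/5.137514 = 1.568909
contact ratio ≈ 1.5689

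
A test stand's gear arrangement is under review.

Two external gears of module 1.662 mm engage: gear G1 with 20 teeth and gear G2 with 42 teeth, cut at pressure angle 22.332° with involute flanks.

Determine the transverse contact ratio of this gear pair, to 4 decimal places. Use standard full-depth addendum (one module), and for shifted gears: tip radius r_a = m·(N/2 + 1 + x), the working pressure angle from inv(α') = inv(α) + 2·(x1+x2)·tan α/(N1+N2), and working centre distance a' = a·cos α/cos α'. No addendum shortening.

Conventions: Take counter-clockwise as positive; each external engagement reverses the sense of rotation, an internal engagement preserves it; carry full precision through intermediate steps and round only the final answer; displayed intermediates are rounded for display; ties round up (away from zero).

1.5492

recognized (one external pair, fixed centres): single-mesh tooth geometry, m = 1.662, N1 = 20, N2 = 42
base radii: r_b1 = 15.373461, r_b2 = 32.284268
tip radii: r_a1 = 18.282000, r_a2 = 36.564000
no profile shift: α' = α, a' = a
action lengths: √(r_a1²−r_b1²) = 9.893848, √(r_a2²−r_b2²) = 17.165435
base pitch p_b = π·m·cos α = 4.829715
CR = (9.893848 + 17.165435 − 51.522000·sin 22.33200°)/4.829715 = 1.549226
contact ratio ≈ 1.5492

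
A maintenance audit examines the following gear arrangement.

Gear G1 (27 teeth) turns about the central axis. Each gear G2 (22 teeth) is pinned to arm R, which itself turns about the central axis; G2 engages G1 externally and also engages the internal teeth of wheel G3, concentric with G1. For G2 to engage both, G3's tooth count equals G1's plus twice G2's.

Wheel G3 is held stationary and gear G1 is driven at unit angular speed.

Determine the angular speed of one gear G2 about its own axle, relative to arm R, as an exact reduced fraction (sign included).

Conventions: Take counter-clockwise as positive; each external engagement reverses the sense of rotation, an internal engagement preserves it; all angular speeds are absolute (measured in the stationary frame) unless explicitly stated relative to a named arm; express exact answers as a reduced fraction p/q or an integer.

planetary set (27T centre, 22T on arm, 71T internal) — Willis relation
ring teeth: 27 + 2·22 = 71
27(ω_sun−ω_arm) = −71(ω_ring−ω_arm),  ω_ring = 0, ω_sun = 1
27(1−ω_arm) = −71(0−ω_arm)  ⇒  98·ω_arm = 27  ⇒  ω_arm = 27/98
sun–planet mesh: 27·(1−27/98) = −22·(ω_p−ω_arm)  ⇒  ω_p−ω_arm = -1917/2156
exact speed ratio = -1917/2156

-1917/2156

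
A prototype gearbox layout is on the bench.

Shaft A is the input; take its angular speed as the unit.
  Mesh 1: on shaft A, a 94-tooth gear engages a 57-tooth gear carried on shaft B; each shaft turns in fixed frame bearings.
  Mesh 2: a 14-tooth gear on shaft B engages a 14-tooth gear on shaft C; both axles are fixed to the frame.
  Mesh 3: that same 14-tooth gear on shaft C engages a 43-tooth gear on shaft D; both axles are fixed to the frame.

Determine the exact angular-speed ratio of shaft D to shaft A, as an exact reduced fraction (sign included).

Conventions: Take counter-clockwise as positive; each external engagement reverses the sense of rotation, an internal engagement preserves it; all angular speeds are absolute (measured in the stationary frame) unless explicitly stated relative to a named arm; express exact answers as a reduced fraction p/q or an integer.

class = fixed-axis compound train [3 meshes; 3 ratios multiply, 3 sense flips]
mesh 1 [94T→57T]: running ratio 94/57, sense −
mesh 2 [14T→14T]: running ratio 94/57, sense +
mesh 3 [14T→43T]: running ratio 1316/2451, sense −
ω_out/ω_in = -1316/2451

-1316/2451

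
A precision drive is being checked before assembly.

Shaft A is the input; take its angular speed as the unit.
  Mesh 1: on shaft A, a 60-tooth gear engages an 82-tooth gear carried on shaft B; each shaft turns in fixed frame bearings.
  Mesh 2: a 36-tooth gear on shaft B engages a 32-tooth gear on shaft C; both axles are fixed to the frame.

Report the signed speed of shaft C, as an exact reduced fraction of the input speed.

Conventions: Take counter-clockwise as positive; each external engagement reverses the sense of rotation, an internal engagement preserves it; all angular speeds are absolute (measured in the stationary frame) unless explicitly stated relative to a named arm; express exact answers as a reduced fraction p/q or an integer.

135/164

2-mesh fixed-axis compound train (all bearings frame-fixed)
mesh 1 [60T→82T]: |ω|/ω_in = 1×60/82 = 30/41, sense flips to −
mesh 2 [36T→32T]: |ω|/ω_in = (30/41)×36/32 = 135/164, sense flips to +
signed output speed (× input speed) = 135/164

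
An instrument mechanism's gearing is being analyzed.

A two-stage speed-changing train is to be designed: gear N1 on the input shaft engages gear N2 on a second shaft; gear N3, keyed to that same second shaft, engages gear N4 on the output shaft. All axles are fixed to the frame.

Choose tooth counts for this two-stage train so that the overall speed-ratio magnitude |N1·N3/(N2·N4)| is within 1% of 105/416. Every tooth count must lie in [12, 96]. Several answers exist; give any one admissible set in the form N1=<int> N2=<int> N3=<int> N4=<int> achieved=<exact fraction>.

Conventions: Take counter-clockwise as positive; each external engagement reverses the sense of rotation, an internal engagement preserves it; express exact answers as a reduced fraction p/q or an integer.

design class (target 105/416): fixed-axis compound train
target = 105/416 in lowest terms: an exact hit needs N1·N3 = k·105 and N2·N4 = k·416 for one integer k, every count in [12, 96]; additionally prefer no 1:1 stage (N1 ≠ N2, N3 ≠ N4)
k = 1: no 1:1-free in-range split of k·105 and k·416 into factor pairs; take k = 2
k = 2: N1·N3 = 210 = 14·15, N2·N4 = 832 = 13·64
achieved = 14·15/(13·64) = 105/416; |achieved − target| = 0 ≤ 21/8320 ✓

N1=14 N2=13 N3=15 N4=64 achieved=105/416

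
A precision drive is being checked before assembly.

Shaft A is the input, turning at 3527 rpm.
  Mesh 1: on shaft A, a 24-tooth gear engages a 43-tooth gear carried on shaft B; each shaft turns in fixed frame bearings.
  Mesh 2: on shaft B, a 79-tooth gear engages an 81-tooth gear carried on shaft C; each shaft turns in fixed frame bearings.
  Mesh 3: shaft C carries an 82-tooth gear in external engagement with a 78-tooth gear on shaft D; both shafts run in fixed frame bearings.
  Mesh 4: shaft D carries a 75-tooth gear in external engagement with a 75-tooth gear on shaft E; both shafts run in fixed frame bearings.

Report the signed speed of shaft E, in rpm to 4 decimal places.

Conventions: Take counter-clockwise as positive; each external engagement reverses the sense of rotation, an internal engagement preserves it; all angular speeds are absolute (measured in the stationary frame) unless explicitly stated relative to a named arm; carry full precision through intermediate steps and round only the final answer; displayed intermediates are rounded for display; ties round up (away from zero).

class = fixed-axis compound train [4 meshes; 4 ratios multiply, 4 sense flips]
mesh 1 [24T→43T]: ω = 3527.0000×24/43 = 1968.5581 rpm, sense flips to −
mesh 2 [79T→81T]: ω = 1968.5581×79/81 = 1919.9518 rpm, sense flips to +
mesh 3 [82T→78T]: ω = 1919.9518×82/78 = 2018.4108 rpm, sense flips to −
mesh 4 [75T→75T]: ω = 2018.4108×75/75 = 2018.4108 rpm, sense flips to +
signed output speed = +2018.4108 rpm

+2018.4108 rpm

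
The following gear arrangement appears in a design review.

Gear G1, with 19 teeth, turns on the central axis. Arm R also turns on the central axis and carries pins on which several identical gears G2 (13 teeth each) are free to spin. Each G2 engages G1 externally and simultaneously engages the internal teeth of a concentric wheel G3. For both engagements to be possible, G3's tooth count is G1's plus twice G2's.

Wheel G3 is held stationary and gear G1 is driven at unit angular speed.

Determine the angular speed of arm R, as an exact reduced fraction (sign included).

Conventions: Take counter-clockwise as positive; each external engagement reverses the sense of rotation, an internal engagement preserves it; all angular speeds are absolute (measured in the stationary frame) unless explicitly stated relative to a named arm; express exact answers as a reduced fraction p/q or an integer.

19/64

topology: planetary set — G1 19T / G2 13T / G3 45T, arm = carrier (Willis)
ring teeth: 19 + 2·13 = 45
19(ω_sun−ω_arm) = −45(ω_ring−ω_arm),  ω_ring = 0, ω_sun = 1
19(1−ω_arm) = −45(0−ω_arm)  ⇒  64·ω_arm = 19  ⇒  ω_arm = 19/64
exact speed ratio = 19/64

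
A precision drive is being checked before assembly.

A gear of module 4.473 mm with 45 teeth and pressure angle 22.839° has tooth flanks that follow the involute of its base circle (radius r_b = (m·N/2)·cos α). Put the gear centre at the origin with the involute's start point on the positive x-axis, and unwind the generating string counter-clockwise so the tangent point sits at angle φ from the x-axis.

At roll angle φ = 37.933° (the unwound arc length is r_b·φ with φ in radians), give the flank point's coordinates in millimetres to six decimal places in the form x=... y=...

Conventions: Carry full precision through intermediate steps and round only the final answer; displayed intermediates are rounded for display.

x=110.905661 y=8.584781

class = single-mesh tooth geometry [base-circle involute, m = 4.473, 45T]
pitch radius r_p = m·N/2 = 4.473·45/2 = 100.642500
base radius r_b = r_p·cos α = 100.642500·cos 22.839° = 92.752044
roll angle φ = 37.933° = 0.66205575 rad
x = r_b·(cos φ + φ·sin φ) = 110.905661
y = r_b·(sin φ − φ·cos φ) = 8.584781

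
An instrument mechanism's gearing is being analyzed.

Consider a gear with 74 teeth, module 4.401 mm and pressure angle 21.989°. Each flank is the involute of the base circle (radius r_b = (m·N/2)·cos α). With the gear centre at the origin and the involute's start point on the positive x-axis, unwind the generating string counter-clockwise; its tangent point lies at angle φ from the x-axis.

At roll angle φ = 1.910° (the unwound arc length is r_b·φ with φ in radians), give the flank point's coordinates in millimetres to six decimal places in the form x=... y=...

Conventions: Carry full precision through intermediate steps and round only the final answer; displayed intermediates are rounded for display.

x=151.075419 y=0.001864

recognized (one wheel, involute flank): single-mesh tooth geometry, m = 4.401, N = 74
pitch radius r_p = m·N/2 = 4.401·74/2 = 162.837000
base radius r_b = r_p·cos α = 162.837000·cos 21.989° = 150.991546
roll angle φ = 1.910° = 0.03333579 rad
x = r_b·(cos φ + φ·sin φ) = 151.075419
y = r_b·(sin φ − φ·cos φ) = 0.001864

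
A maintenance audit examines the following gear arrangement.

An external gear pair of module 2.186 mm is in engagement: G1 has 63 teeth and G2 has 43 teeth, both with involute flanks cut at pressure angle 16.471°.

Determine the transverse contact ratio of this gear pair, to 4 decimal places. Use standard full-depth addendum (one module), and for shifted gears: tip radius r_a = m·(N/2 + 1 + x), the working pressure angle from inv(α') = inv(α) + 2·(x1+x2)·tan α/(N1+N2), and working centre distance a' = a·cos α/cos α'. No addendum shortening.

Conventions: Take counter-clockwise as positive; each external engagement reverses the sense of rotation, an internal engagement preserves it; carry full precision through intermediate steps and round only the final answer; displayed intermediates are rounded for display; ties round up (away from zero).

1.9823

class = single-mesh tooth geometry [involute pair 63T × 43T, m = 2.186]
base radii: r_b1 = 66.033258, r_b2 = 45.070319
tip radii: r_a1 = 71.045000, r_a2 = 49.185000
no profile shift: α' = α, a' = a
action lengths: √(r_a1²−r_b1²) = 26.210700, √(r_a2²−r_b2²) = 19.693414
base pitch p_b = π·m·cos α = 6.585702
CR = (26.210700 + 19.693414 − 115.858000·sin 16.47100°)/6.585702 = 1.982309
contact ratio ≈ 1.9823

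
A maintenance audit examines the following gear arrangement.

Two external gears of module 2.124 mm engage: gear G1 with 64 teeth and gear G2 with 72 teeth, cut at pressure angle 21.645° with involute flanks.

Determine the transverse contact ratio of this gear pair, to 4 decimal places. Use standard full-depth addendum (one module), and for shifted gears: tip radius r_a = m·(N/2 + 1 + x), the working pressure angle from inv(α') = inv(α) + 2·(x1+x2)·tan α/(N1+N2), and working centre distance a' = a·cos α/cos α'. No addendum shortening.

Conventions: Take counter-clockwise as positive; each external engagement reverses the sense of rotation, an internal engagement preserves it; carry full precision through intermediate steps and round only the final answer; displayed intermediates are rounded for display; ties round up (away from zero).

1.7130

class = single-mesh tooth geometry [involute pair 64T × 72T, m = 2.124]
base radii: r_b1 = 63.175378, r_b2 = 71.072300
tip radii: r_a1 = 70.092000, r_a2 = 78.588000
no profile shift: α' = α, a' = a
action lengths: √(r_a1²−r_b1²) = 30.360503, √(r_a2²−r_b2²) = 33.538067
base pitch p_b = π·m·cos α = 6.202228
CR = (30.360503 + 33.538067 − 144.432000·sin 21.64500°)/6.202228 = 1.712957
contact ratio ≈ 1.7130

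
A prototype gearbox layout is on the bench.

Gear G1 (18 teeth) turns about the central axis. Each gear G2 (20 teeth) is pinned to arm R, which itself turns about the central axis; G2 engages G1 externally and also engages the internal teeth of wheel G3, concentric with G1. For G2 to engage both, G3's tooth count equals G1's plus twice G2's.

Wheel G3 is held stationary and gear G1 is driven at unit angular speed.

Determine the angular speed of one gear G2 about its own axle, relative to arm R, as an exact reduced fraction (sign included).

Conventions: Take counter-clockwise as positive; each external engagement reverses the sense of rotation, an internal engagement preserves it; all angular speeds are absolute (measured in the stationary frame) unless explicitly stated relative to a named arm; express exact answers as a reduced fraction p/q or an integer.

-261/380

class = planetary set [G3 = 18+2·20 = 58; Willis about the carrier]
ring teeth: 18 + 2·20 = 58
18(ω_sun−ω_arm) = −58(ω_ring−ω_arm),  ω_ring = 0, ω_sun = 1
18(1−ω_arm) = −58(0−ω_arm)  ⇒  76·ω_arm = 18  ⇒  ω_arm = 9/38
sun–planet mesh: 18·(1−9/38) = −20·(ω_p−ω_arm)  ⇒  ω_p−ω_arm = -261/380
exact speed ratio = -261/380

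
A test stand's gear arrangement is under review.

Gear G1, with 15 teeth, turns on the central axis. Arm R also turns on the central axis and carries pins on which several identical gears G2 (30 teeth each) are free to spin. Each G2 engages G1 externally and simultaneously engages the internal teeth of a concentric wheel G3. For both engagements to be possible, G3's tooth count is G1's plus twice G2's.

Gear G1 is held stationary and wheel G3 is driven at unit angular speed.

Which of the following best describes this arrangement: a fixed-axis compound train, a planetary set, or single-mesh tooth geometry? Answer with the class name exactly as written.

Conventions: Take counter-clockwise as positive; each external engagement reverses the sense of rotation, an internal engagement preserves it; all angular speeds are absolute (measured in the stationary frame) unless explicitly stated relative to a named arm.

recognized (axles ride arm R): planetary set, 15/30/75 teeth
classification: planetary set

planetary set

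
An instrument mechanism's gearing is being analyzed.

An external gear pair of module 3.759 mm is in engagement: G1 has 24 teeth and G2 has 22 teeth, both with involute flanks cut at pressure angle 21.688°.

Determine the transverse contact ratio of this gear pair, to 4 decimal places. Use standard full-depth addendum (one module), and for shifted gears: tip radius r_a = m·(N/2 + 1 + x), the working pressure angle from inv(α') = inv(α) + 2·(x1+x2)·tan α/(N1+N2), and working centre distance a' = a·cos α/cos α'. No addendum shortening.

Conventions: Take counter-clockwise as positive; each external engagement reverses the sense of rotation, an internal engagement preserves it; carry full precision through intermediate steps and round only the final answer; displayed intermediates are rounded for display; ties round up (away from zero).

recognized (one external pair, fixed centres): single-mesh tooth geometry, m = 3.759, N1 = 24, N2 = 22
base radii: r_b1 = 41.914804, r_b2 = 38.421904
tip radii: r_a1 = 48.867000, r_a2 = 45.108000
no profile shift: α' = α, a' = a
action lengths: √(r_a1²−r_b1²) = 25.122358, √(r_a2²−r_b2²) = 23.632371
base pitch p_b = π·m·cos α = 10.973270
CR = (25.122358 + 23.632371 − 86.457000·sin 21.68800°)/10.973270 = 1.531390
contact ratio ≈ 1.5314

1.5314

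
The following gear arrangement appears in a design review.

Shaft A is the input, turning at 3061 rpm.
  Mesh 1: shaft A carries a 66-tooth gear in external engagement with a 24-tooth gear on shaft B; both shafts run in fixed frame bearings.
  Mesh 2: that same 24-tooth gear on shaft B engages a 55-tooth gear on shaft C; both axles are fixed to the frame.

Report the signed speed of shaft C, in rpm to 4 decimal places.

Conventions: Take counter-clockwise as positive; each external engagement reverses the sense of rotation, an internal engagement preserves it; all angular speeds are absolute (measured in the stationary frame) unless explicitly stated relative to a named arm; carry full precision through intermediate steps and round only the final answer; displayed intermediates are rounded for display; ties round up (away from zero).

recognized (3 fixed axles, 2 meshes): fixed-axis compound train
mesh 1 [66T→24T]: ω = 3061.0000×66/24 = 8417.7500 rpm, sense flips to −
mesh 2 [24T→55T]: ω = 8417.7500×24/55 = 3673.2000 rpm, sense flips to +
signed output speed = +3673.2000 rpm

+3673.2000 rpm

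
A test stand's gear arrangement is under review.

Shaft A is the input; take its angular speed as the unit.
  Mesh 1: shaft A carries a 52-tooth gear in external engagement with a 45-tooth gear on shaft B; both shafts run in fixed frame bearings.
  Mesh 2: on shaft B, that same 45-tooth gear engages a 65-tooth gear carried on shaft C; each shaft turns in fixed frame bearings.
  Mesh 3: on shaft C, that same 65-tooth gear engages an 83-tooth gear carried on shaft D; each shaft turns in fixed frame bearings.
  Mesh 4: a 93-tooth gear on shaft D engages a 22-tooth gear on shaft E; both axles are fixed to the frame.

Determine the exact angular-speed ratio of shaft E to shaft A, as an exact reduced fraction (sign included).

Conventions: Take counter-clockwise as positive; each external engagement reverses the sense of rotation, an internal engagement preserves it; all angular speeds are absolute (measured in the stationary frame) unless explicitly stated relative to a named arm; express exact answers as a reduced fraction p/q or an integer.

class = fixed-axis compound train [4 meshes; 4 ratios multiply, 4 sense flips]
mesh 1 [52T→45T]: running ratio 52/45, sense −
mesh 2 [45T→65T]: running ratio 4/5, sense +
mesh 3 [65T→83T]: running ratio 52/83, sense −
mesh 4 [93T→22T]: running ratio 2418/913, sense +
ω_out/ω_in = 2418/913

2418/913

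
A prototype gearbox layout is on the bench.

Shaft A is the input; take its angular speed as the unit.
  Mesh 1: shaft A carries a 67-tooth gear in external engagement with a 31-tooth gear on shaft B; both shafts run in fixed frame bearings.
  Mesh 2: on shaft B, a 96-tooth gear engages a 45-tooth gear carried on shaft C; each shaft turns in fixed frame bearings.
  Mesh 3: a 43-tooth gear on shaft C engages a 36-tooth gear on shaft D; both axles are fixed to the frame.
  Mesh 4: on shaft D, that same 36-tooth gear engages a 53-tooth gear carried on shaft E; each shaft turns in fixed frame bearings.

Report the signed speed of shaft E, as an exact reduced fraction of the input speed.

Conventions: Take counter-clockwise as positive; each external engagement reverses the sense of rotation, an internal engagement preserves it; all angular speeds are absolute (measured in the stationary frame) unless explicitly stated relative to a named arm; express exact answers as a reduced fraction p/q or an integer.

92192/24645

4-mesh fixed-axis compound train (all bearings frame-fixed)
mesh 1 [67T→31T]: |ω|/ω_in = 1×67/31 = 67/31, sense flips to −
mesh 2 [96T→45T]: |ω|/ω_in = (67/31)×96/45 = 2144/465, sense flips to +
mesh 3 [43T→36T]: |ω|/ω_in = (2144/465)×43/36 = 23048/4185, sense flips to −
mesh 4 [36T→53T]: |ω|/ω_in = (23048/4185)×36/53 = 92192/24645, sense flips to +
signed output speed (× input speed) = 92192/24645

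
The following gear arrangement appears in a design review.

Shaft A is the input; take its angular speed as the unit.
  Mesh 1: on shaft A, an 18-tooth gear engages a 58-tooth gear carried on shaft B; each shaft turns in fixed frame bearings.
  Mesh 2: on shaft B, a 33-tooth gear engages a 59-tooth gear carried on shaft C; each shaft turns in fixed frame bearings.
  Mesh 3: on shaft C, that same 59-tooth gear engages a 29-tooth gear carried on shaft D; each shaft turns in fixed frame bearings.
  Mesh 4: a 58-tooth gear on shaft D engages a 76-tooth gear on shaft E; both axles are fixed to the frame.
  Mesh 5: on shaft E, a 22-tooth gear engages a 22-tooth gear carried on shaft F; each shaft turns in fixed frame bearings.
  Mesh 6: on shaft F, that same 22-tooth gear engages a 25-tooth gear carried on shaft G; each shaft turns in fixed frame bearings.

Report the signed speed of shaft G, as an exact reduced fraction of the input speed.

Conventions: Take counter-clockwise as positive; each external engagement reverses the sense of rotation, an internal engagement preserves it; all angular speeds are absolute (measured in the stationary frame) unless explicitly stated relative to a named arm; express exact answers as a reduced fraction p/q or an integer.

6-mesh fixed-axis compound train (all bearings frame-fixed)
mesh 1 [18T→58T]: |ω|/ω_in = 1×18/58 = 9/29, sense flips to −
mesh 2 [33T→59T]: |ω|/ω_in = (9/29)×33/59 = 297/1711, sense flips to +
mesh 3 [59T→29T]: |ω|/ω_in = (297/1711)×59/29 = 297/841, sense flips to −
mesh 4 [58T→76T]: |ω|/ω_in = (297/841)×58/76 = 297/1102, sense flips to +
mesh 5 [22T→22T]: |ω|/ω_in = (297/1102)×22/22 = 297/1102, sense flips to −
mesh 6 [22T→25T]: |ω|/ω_in = (297/1102)×22/25 = 3267/13775, sense flips to +
signed output speed (× input speed) = 3267/13775

3267/13775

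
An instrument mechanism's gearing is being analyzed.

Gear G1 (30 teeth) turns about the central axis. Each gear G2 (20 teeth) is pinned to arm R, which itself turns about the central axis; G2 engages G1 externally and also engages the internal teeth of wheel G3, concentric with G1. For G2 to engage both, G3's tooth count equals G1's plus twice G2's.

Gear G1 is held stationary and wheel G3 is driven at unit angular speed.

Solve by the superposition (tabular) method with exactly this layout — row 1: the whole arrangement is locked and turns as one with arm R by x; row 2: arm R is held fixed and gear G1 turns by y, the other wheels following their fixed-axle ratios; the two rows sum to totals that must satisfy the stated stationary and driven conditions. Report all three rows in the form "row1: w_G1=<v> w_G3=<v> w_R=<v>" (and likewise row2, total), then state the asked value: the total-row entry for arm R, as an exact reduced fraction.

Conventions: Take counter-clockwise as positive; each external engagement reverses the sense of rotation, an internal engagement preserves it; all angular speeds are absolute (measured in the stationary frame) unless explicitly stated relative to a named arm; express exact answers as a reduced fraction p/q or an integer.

row1: w_G1=7/10 w_G3=7/10 w_R=7/10
row2: w_G1=-7/10 w_G3=3/10 w_R=0
total: w_G1=0 w_G3=1 w_R=7/10
asked value: 7/10

topology: planetary set — G1 30T / G2 20T / G3 70T, arm = carrier (Willis)
superposition row 1 [locked train]: every member turns x
row 2 (arm held, sun turns y): ω_ring = −(30/70)·y, ω_arm = 0
boundary: total ω_sun = x + y = 0 and total ω_ring = x − (30/70)·y = 1  ⇒  y = -7/10, x = 7/10
row 2 ring = −(30/70)·(-7/10) = 3/10
totals (row 1 + row 2): sun 7/10 + (-7/10) = 0, ring 7/10 + 3/10 = 1, arm 7/10 + 0 = 7/10
asked cell (total, arm) = 7/10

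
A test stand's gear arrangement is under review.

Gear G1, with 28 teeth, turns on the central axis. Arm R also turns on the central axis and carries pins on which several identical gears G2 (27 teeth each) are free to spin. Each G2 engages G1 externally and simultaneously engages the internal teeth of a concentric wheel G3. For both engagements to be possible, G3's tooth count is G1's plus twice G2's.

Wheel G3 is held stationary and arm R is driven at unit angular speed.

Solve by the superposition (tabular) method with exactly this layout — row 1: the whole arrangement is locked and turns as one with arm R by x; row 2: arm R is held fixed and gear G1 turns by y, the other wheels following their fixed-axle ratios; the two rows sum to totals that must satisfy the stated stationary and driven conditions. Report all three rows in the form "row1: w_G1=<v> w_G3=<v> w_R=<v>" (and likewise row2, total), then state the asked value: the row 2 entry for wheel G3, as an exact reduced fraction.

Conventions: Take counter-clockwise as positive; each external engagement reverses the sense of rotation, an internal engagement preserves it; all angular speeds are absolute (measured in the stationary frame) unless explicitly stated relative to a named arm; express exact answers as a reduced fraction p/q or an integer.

row1: w_G1=1 w_G3=1 w_R=1
row2: w_G1=41/14 w_G3=-1 w_R=0
total: w_G1=55/14 w_G3=0 w_R=1
asked value: -1

topology: planetary set — G1 28T / G2 27T / G3 82T, arm = carrier (Willis)
superposition row 1 [locked train]: every member turns x
superposition row 2 [arm held]: sun y, ring −(28/82)·y, arm 0
boundary: total ω_ring = x − (28/82)·y = 0 and total ω_arm = x = 1  ⇒  y = 41/14, x = 1
row 2 ring = −(28/82)·41/14 = -1
totals (row 1 + row 2): sun 1 + 41/14 = 55/14, ring 1 + (-1) = 0, arm 1 + 0 = 1
asked cell (row2, ring) = -1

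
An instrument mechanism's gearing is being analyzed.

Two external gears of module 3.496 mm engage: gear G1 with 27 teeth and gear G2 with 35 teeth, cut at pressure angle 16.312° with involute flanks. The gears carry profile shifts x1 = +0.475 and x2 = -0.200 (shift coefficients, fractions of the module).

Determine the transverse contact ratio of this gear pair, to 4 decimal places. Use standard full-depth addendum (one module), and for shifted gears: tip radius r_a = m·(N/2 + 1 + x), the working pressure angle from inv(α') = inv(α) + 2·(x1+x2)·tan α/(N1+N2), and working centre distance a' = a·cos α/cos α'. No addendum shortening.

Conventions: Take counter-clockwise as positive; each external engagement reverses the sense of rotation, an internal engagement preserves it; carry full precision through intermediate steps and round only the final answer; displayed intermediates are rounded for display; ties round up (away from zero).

1.7164

single-mesh involute tooth geometry (27T engaging 35T at module 3.496)
base radii: r_b1 = 45.296195, r_b2 = 58.717290
tip radii: r_a1 = 52.352600, r_a2 = 63.976800
inv(α') = inv(16.312°) + 2·(+0.475-0.200)·tan α/(27+35) = 0.01054579  ⇒  α' = 17.88270°
a' = a·cos α / cos α' = 108.3760·cos 16.312°/cos 17.88270° = 109.293775
action lengths: √(r_a1²−r_b1²) = 26.249751, √(r_a2²−r_b2²) = 25.402968
base pitch p_b = π·m·cos α = 10.540903
CR = (26.249751 + 25.402968 − 109.293775·sin 17.88270°)/10.540903 = 1.716358
contact ratio ≈ 1.7164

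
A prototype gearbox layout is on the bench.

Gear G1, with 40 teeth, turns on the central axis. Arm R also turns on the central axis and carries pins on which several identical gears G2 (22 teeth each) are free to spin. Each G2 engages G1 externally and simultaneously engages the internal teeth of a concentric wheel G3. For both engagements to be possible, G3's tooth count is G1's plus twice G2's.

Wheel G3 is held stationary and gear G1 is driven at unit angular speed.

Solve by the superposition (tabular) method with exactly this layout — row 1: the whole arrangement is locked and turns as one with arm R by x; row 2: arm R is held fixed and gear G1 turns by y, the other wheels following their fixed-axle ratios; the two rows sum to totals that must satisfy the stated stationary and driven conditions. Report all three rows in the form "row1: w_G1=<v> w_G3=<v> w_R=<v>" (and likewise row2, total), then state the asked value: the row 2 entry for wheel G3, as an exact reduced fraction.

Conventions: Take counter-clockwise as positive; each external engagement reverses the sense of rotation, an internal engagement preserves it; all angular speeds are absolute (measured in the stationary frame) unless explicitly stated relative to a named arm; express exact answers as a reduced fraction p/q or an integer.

row1: w_G1=10/31 w_G3=10/31 w_R=10/31
row2: w_G1=21/31 w_G3=-10/31 w_R=0
total: w_G1=1 w_G3=0 w_R=10/31
asked value: -10/31

topology: planetary set — G1 40T / G2 22T / G3 84T, arm = carrier (Willis)
row 1: whole set turns with the arm by x
row 2 (arm held, sun turns y): ω_ring = −(40/84)·y, ω_arm = 0
boundary: total ω_ring = x − (40/84)·y = 0 and total ω_sun = x + y = 1  ⇒  y = 21/31, x = 10/31
row 2 ring = −(40/84)·21/31 = -10/31
totals (row 1 + row 2): sun 10/31 + 21/31 = 1, ring 10/31 + (-10/31) = 0, arm 10/31 + 0 = 10/31
asked cell (row2, ring) = -10/31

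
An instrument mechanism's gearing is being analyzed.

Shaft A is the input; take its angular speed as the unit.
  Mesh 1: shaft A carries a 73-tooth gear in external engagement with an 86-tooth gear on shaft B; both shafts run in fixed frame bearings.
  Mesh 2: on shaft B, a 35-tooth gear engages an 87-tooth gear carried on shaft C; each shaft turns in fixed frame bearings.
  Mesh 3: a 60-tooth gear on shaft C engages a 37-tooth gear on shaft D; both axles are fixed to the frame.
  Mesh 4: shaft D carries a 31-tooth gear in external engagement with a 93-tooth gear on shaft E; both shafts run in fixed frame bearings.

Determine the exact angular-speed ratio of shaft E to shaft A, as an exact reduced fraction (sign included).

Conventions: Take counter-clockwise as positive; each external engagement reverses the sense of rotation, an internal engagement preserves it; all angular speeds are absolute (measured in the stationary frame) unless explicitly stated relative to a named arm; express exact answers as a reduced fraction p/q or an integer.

25550/138417

class = fixed-axis compound train [4 meshes; 4 ratios multiply, 4 sense flips]
mesh 1 [73T→86T]: running ratio 73/86, sense −
mesh 2 [35T→87T]: running ratio 2555/7482, sense +
mesh 3 [60T→37T]: running ratio 25550/46139, sense −
mesh 4 [31T→93T]: running ratio 25550/138417, sense +
ω_out/ω_in = 25550/138417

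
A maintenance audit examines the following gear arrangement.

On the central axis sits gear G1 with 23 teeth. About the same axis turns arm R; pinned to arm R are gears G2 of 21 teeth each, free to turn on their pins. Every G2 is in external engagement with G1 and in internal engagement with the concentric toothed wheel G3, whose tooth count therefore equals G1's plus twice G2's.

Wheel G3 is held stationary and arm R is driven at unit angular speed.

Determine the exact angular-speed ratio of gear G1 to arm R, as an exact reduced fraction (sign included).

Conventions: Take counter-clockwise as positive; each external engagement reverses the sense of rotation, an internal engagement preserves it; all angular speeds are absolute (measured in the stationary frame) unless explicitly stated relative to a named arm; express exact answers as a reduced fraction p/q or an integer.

class = planetary set [G3 = 23+2·21 = 65; Willis about the carrier]
ring teeth: 23 + 2·21 = 65
23(ω_sun−ω_arm) = −65(ω_ring−ω_arm),  ω_ring = 0, ω_arm = 1
ω_sun = 1 − (65/23)(0−1) = 88/23
ω_out/ω_in = 88/23

88/23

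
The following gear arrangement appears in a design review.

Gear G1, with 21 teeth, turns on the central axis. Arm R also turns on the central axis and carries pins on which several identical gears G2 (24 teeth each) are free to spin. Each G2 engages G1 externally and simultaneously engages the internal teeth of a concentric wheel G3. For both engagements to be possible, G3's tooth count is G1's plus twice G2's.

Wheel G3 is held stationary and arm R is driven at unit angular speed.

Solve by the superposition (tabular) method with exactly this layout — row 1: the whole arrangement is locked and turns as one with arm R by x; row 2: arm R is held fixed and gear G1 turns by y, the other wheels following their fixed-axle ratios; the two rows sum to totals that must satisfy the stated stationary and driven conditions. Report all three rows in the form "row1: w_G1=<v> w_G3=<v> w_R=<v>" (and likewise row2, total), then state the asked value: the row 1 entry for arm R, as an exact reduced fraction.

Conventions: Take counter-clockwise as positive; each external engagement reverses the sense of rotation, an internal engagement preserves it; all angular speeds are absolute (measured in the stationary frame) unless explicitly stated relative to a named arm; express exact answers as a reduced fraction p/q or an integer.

row1: w_G1=1 w_G3=1 w_R=1
row2: w_G1=23/7 w_G3=-1 w_R=0
total: w_G1=30/7 w_G3=0 w_R=1
asked value: 1

topology: planetary set — G1 21T / G2 24T / G3 69T, arm = carrier (Willis)
row 1: whole set turns with the arm by x
row 2 — arm fixed, fixed-axis ratios: sun y, ring −(21/69)·y, arm 0
boundary: total ω_ring = x − (21/69)·y = 0 and total ω_arm = x = 1  ⇒  y = 23/7, x = 1
row 2 ring = −(21/69)·23/7 = -1
totals (row 1 + row 2): sun 1 + 23/7 = 30/7, ring 1 + (-1) = 0, arm 1 + 0 = 1
asked cell (row1, arm) = 1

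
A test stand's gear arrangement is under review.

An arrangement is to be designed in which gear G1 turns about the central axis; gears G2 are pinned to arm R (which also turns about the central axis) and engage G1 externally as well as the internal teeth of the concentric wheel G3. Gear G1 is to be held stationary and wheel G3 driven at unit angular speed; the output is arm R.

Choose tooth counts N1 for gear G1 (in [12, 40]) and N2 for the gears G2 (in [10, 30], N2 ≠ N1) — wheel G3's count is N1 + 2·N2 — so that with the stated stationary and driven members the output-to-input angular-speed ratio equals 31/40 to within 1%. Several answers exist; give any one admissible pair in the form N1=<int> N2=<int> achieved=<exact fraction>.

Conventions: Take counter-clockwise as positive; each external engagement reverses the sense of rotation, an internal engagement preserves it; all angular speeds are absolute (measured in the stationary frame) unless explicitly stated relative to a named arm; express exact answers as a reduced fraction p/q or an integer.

N1=18 N2=22 achieved=31/40

planetary set to be sized for 31/40 (Willis relation)
Willis with ω_sun = 0: ω_arm/ω_ring = N3/(N1+N3); set equal to 31/40  ⇒  N3/N1 = (31/40)/(1 − 31/40) = 31/9
N3 = N1 + 2·N2  ⇒  N2/N1 = (N3/N1 − 1)/2 = (31/9 − 1)/2 = 11/9
smallest multiple with N1 ≥ 12 and N2 ≥ 10: k = 2  ⇒  N1 = 2·9 = 18, N2 = 2·11 = 22 (N1 ≤ 40, N2 ≤ 30, N2 ≠ N1 ✓), N3 = 18 + 2·22 = 62
check: N3/(N1+N3) with N1 = 18, N3 = 62 gives 31/40; |achieved − target| = 0 ≤ 31/4000 ✓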